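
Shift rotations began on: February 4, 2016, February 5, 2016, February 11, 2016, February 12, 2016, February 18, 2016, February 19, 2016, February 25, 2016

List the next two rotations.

The gap pattern 1, 6, 1, 6, 1, 6 repeats every 2 events.
These are the Thursdays and Fridays of each week.
The following Friday is February 26, 2016.
The following Thursday is March 3, 2016.

February 26, 2016; March 3, 2016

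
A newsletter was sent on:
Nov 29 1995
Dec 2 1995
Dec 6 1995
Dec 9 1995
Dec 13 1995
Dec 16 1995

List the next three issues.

Gaps: 3, 4, 3, 4, 3 days — not constant, but cyclic with period 2.
The events fall on every Wednesday and Saturday.
Next Wednesday: Dec 20 1995.
The following Saturday is Dec 23 1995.
The following Wednesday is Dec 27 1995.

Dec 20 1995, Dec 23 1995, Dec 27 1995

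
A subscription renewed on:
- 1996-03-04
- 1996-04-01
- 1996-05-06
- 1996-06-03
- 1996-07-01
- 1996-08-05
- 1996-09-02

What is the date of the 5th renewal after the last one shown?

1997-02-03

These are Mondays at 28- or 35-day spacing (28, 35, 28, 28, 35, 28).
The pattern: 1st Monday of the month.
October 1996 — 1st Monday is 1996-10-07.
1st Monday of November 1996: 1996-11-04.
1st Monday of December 1996: 1996-12-02.
1st Monday of January 1997: 1997-01-06.
February 1997 — 1st Monday is 1997-02-03.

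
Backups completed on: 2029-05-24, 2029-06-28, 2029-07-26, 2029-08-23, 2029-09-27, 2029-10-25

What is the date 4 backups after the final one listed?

These are Thursdays at 28- or 35-day spacing (35, 28, 28, 35, 28).
The pattern: 4th Thursday of the month.
4th Thursday of November 2029: 2029-11-22.
December 2029 — 4th Thursday is 2029-12-27.
January 2030 — 4th Thursday is 2030-01-24.
February 2030 — 4th Thursday is 2030-02-28.

2030-02-28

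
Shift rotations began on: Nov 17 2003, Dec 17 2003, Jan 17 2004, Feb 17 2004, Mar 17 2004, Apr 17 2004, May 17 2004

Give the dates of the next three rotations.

Jun 17 2004, Jul 17 2004, Aug 17 2004

Gaps: 30, 31, 31, 29, 31, 30 days — not constant. Every event is on the 17th of the month.
Pattern: the 17th of each month.
Next: June 2004 → Jun 17 2004.
July 2004: Jul 17 2004.
August 2004: Aug 17 2004.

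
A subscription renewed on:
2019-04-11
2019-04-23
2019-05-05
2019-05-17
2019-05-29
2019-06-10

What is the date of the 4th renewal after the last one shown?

2019-07-28

Every event comes 12 days after the last (12, 12, 12, 12, 12).
2019-06-10 + 12 days = 2019-06-22.
2019-06-22 + 12 days = 2019-07-04.
2019-07-04 + 12 days = 2019-07-16.
2019-07-16 + 12 days = 2019-07-28.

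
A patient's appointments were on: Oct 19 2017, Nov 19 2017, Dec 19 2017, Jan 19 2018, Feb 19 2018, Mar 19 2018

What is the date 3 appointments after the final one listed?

The day-of-month is always 19 (31, 30, 31, 31, 28 days between events).
So this recurs on the 19th of each month.
April 2018: Apr 19 2018.
May 2018: May 19 2018.
June 2018: Jun 19 2018.

Jun 19 2018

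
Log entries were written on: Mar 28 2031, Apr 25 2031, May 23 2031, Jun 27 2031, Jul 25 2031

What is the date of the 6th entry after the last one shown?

Jan 23 2032

All dates are Fridays, 28, 28, 35, 28 days apart.
Specifically, the 4th Friday of each month.
4th Friday of August 2031: Aug 22 2031.
September 2031 — 4th Friday is Sep 26 2031.
4th Friday of October 2031: Oct 24 2031.
November 2031 — 4th Friday is Nov 28 2031.
4th Friday of December 2031: Dec 26 2031.
January 2032 — 4th Friday is Jan 23 2032.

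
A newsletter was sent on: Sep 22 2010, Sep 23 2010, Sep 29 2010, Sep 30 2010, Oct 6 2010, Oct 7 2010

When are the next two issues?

Oct 13 2010, Oct 14 2010

The gap pattern 1, 6, 1, 6, 1 repeats every 2 events.
These are the Wednesdays and Thursdays of each week.
The following Wednesday is Oct 13 2010.
Next Thursday: Oct 14 2010.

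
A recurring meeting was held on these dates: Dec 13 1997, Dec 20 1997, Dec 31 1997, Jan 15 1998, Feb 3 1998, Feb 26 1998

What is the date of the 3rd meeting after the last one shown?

The spacing grows by 4 each time: 7, 11, 15, 19, 23 days.
Next gap: 27 days. Feb 26 1998 + 27 days = Mar 25 1998.
Next gap: 31 days. Mar 25 1998 + 31 days = Apr 25 1998.
Next gap: 35 days. Apr 25 1998 + 35 days = May 30 1998.

May 30 1998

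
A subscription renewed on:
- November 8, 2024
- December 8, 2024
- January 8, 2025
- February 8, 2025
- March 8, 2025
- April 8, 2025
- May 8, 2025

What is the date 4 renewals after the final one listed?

September 8, 2025

Gaps: 30, 31, 31, 28, 31, 30 days — not constant. Every event is on the 8th of the month.
Pattern: the 8th of each month.
Next: June 2025 → June 8, 2025.
July 2025: July 8, 2025.
Next: August 2025 → August 8, 2025.
September 2025: September 8, 2025.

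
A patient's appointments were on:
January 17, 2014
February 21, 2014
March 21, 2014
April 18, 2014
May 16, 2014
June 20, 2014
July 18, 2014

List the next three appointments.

August 15, 2014; September 19, 2014; October 17, 2014

These are Fridays at 28- or 35-day spacing (35, 28, 28, 28, 35, 28).
The pattern: 3rd Friday of the month.
August 2014 — 3rd Friday is August 15, 2014.
September 2014 — 3rd Friday is September 19, 2014.
3rd Friday of October 2014: October 17, 2014.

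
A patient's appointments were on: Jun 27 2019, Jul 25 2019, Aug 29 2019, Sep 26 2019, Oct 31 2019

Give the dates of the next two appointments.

All Thursdays; the gaps (28, 35, 28, 35) vary with month length.
This is the last Thursday of each month.
Last Thursday of November 2019: Nov 28 2019.
Last Thursday of December 2019: Dec 26 2019.

Nov 28 2019, Dec 26 2019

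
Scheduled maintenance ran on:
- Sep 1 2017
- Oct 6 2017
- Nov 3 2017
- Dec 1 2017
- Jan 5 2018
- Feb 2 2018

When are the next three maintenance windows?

Mar 2 2018, Apr 6 2018, May 4 2018

All dates are Fridays, 35, 28, 28, 35, 28 days apart.
Specifically, the 1st Friday of each month.
March 2018 — 1st Friday is Mar 2 2018.
April 2018 — 1st Friday is Apr 6 2018.
May 2018 — 1st Friday is May 4 2018.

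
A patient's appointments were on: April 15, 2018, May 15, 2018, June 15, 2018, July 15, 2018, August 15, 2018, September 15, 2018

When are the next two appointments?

Gaps: 30, 31, 30, 31, 31 days — not constant. Every event is on the 15th of the month.
Pattern: the 15th of each month.
October 2018: October 15, 2018.
Next: November 2018 → November 15, 2018.

October 15, 2018; November 15, 2018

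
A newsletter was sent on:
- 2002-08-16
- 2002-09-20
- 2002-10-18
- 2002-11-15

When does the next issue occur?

Gaps: 35, 28, 28 days — a mix of 28 and 35. Every date is a Friday.
Each is the 3rd Friday of its month.
December 2002 — 3rd Friday is 2002-12-20.

2002-12-20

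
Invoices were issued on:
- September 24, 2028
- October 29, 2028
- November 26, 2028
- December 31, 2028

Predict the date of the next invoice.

Every date is a Sunday; gaps 35, 28, 35 days.
Each is the last Sunday of its month (at least one falls on the 29th or later, ruling out '4th Sunday').
Last Sunday of January 2029: January 28, 2029.

January 28, 2029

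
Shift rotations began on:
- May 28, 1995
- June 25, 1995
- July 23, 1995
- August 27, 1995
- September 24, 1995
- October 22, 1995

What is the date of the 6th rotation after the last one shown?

Gaps: 28, 28, 35, 28, 28 days — a mix of 28 and 35. Every date is a Sunday.
Each is the 4th Sunday of its month.
November 1995 — 4th Sunday is November 26, 1995.
4th Sunday of December 1995: December 24, 1995.
January 1996 — 4th Sunday is January 28, 1996.
4th Sunday of February 1996: February 25, 1996.
4th Sunday of March 1996: March 24, 1996.
4th Sunday of April 1996: April 28, 1996.

April 28, 1996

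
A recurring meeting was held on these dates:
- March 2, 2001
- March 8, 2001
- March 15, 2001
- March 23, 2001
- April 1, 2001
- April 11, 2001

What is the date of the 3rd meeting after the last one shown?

May 17, 2001

The spacing grows by 1 each time: 6, 7, 8, 9, 10 days.
Next gap: 11 days. April 11, 2001 + 11 days = April 22, 2001.
Next gap: 12 days. April 22, 2001 + 12 days = May 4, 2001.
Next gap: 13 days. May 4, 2001 + 13 days = May 17, 2001.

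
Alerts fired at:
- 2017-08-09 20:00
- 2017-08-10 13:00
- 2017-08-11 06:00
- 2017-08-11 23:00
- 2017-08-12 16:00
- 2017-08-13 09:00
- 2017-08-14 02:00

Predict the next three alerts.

2017-08-14 19:00, 2017-08-15 12:00, 2017-08-16 05:00

Gaps: 17, 17, 17, 17, 17, 17 hours — each event is 17 hours after the previous one.
2017-08-14 02:00 + 17 h = 2017-08-14 19:00.
2017-08-14 19:00 + 17 h = 2017-08-15 12:00.
2017-08-15 12:00 + 17 h = 2017-08-16 05:00.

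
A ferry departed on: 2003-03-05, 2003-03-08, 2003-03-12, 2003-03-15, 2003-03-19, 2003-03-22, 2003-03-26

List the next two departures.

The gap pattern 3, 4, 3, 4, 3, 4 repeats every 2 events.
These are the Wednesdays and Saturdays of each week.
Next Saturday: 2003-03-29.
Next Wednesday: 2003-04-02.

2003-03-29, 2003-04-02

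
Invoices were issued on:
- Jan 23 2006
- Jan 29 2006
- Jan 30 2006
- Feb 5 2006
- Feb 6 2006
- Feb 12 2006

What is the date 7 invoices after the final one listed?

Gaps: 6, 1, 6, 1, 6 days — not constant, but cyclic with period 2.
The events fall on every Monday and Sunday.
Next Monday: Feb 13 2006.
Next Sunday: Feb 19 2006.
The following Monday is Feb 20 2006.
The following Sunday is Feb 26 2006.
The following Monday is Feb 27 2006.
The following Sunday is Mar 5 2006.
The following Monday is Mar 6 2006.

Mar 6 2006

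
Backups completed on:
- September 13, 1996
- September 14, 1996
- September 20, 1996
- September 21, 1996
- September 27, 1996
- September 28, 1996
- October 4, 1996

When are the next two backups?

Every event lands on a Friday or Saturday (gaps cycle 1, 6, 1, 6, 1, 6).
So the schedule is: every Friday and Saturday.
The following Saturday is October 5, 1996.
The following Friday is October 11, 1996.

October 5, 1996; October 11, 1996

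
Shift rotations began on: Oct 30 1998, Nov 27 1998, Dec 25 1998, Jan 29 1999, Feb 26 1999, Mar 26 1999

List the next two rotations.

All Fridays; the gaps (28, 28, 35, 28, 28) vary with month length.
This is the last Friday of each month.
April 1999 ends with Friday Apr 30 1999.
May 1999 ends with Friday May 28 1999.

Apr 30 1999, May 28 1999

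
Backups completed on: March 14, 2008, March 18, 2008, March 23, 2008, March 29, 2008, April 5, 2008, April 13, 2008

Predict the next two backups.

Gaps: 4, 5, 6, 7, 8 days — each gap is 1 larger than the previous one.
Next gap: 9 days. April 13, 2008 + 9 days = April 22, 2008.
Next gap: 10 days. April 22, 2008 + 10 days = May 2, 2008.

April 22, 2008; May 2, 2008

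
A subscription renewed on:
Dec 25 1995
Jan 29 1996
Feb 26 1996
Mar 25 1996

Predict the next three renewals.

Every date is a Monday; gaps 35, 28, 28 days.
Each is the last Monday of its month (at least one falls on the 29th or later, ruling out '4th Monday').
Last Monday of April 1996: Apr 29 1996.
May 1996 ends with Monday May 27 1996.
June 1996 ends with Monday Jun 24 1996.

Apr 29 1996, May 27 1996, Jun 24 1996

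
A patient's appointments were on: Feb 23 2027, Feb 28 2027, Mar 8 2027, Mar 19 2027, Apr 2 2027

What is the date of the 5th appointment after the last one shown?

Jul 26 2027

The spacing grows by 3 each time: 5, 8, 11, 14 days.
Next gap: 17 days. Apr 2 2027 + 17 days = Apr 19 2027.
Next gap: 20 days. Apr 19 2027 + 20 days = May 9 2027.
Next gap: 23 days. May 9 2027 + 23 days = Jun 1 2027.
Next gap: 26 days. Jun 1 2027 + 26 days = Jun 27 2027.
Next gap: 29 days. Jun 27 2027 + 29 days = Jul 26 2027.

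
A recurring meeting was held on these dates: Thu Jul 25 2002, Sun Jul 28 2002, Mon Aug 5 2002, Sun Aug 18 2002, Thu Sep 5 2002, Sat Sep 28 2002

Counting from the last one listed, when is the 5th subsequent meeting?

The spacing grows by 5 each time: 3, 8, 13, 18, 23 days.
Next gap: 28 days. Sat Sep 28 2002 + 28 days = Sat Oct 26 2002.
Next gap: 33 days. Sat Oct 26 2002 + 33 days = Thu Nov 28 2002.
Next gap: 38 days. Thu Nov 28 2002 + 38 days = Sun Jan 5 2003.
Next gap: 43 days. Sun Jan 5 2003 + 43 days = Mon Feb 17 2003.
Next gap: 48 days. Mon Feb 17 2003 + 48 days = Sun Apr 6 2003.

Sun Apr 6 2003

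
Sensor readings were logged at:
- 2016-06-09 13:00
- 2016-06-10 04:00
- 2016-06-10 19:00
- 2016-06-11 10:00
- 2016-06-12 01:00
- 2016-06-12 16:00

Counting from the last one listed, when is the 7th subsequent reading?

2016-06-17 01:00

The interval is a steady 15 hours (15, 15, 15, 15, 15).
2016-06-12 16:00 + 15 h = 2016-06-13 07:00.
2016-06-13 07:00 + 15 h = 2016-06-13 22:00.
2016-06-13 22:00 + 15 h = 2016-06-14 13:00.
2016-06-14 13:00 + 15 h = 2016-06-15 04:00.
2016-06-15 04:00 + 15 h = 2016-06-15 19:00.
2016-06-15 19:00 + 15 h = 2016-06-16 10:00.
2016-06-16 10:00 + 15 h = 2016-06-17 01:00.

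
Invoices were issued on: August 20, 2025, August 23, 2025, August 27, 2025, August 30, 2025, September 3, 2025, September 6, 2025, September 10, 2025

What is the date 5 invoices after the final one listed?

Every event lands on a Wednesday or Saturday (gaps cycle 3, 4, 3, 4, 3, 4).
So the schedule is: every Wednesday and Saturday.
Next Saturday: September 13, 2025.
The following Wednesday is September 17, 2025.
Next Saturday: September 20, 2025.
The following Wednesday is September 24, 2025.
The following Saturday is September 27, 2025.

September 27, 2025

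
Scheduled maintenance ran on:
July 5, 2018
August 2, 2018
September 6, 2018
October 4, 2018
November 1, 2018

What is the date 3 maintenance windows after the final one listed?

Gaps: 28, 35, 28, 28 days — a mix of 28 and 35. Every date is a Thursday.
Each is the 1st Thursday of its month.
December 2018 — 1st Thursday is December 6, 2018.
January 2019 — 1st Thursday is January 3, 2019.
1st Thursday of February 2019: February 7, 2019.

February 7, 2019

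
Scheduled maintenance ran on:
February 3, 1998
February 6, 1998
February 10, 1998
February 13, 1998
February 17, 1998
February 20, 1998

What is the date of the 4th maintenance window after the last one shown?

March 6, 1998

Every event lands on a Tuesday or Friday (gaps cycle 3, 4, 3, 4, 3).
So the schedule is: every Tuesday and Friday.
The following Tuesday is February 24, 1998.
Next Friday: February 27, 1998.
The following Tuesday is March 3, 1998.
Next Friday: March 6, 1998.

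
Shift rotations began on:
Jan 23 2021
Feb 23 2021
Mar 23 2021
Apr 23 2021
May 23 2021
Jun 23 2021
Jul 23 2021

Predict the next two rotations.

Aug 23 2021, Sep 23 2021

The day-of-month is always 23 (31, 28, 31, 30, 31, 30 days between events).
So this recurs on the 23rd of each month.
Next: August 2021 → Aug 23 2021.
Next: September 2021 → Sep 23 2021.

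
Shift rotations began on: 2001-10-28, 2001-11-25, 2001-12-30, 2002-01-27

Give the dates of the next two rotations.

All Sundays; the gaps (28, 35, 28) vary with month length.
This is the last Sunday of each month.
February 2002 ends with Sunday 2002-02-24.
March 2002 ends with Sunday 2002-03-31.

2002-02-24, 2002-03-31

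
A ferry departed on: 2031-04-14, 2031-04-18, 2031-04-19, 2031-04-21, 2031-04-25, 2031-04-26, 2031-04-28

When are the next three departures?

2031-05-02, 2031-05-03, 2031-05-05

The gap pattern 4, 1, 2, 4, 1, 2 repeats every 3 events.
These are the Mondays, Fridays and Saturdays of each week.
The following Friday is 2031-05-02.
The following Saturday is 2031-05-03.
The following Monday is 2031-05-05.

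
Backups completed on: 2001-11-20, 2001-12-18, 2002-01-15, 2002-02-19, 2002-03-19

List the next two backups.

2002-04-16, 2002-05-21

These are Tuesdays at 28- or 35-day spacing (28, 28, 35, 28).
The pattern: 3rd Tuesday of the month.
3rd Tuesday of April 2002: 2002-04-16.
May 2002 — 3rd Tuesday is 2002-05-21.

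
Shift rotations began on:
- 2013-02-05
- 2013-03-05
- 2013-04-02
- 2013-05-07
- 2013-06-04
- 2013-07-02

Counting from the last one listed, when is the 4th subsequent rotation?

All dates are Tuesdays, 28, 28, 35, 28, 28 days apart.
Specifically, the 1st Tuesday of each month.
August 2013 — 1st Tuesday is 2013-08-06.
September 2013 — 1st Tuesday is 2013-09-03.
1st Tuesday of October 2013: 2013-10-01.
1st Tuesday of November 2013: 2013-11-05.

2013-11-05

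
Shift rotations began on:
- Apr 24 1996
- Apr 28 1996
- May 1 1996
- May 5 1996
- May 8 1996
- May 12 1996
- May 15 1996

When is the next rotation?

Gaps: 4, 3, 4, 3, 4, 3 days — not constant, but cyclic with period 2.
The events fall on every Wednesday and Sunday.
The following Sunday is May 19 1996.

May 19 1996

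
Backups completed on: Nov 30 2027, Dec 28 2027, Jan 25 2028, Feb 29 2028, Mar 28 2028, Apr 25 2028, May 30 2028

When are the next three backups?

Jun 27 2028, Jul 25 2028, Aug 29 2028

These are Tuesdays with 28, 28, 35, 28, 28, 35-day gaps.
Each is the final Tuesday of its month — Nov 30 2027 is past the 28th, so '4th Tuesday' doesn't fit.
June 2028 ends with Tuesday Jun 27 2028.
July 2028 ends with Tuesday Jul 25 2028.
August 2028 ends with Tuesday Aug 29 2028.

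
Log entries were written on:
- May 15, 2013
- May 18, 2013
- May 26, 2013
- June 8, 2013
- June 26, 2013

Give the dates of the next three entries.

Intervals are 3, 8, 13, 18 days — an arithmetic progression with common difference 5.
Next gap: 23 days. June 26, 2013 + 23 days = July 19, 2013.
Next gap: 28 days. July 19, 2013 + 28 days = August 16, 2013.
Next gap: 33 days. August 16, 2013 + 33 days = September 18, 2013.

July 19, 2013; August 16, 2013; September 18, 2013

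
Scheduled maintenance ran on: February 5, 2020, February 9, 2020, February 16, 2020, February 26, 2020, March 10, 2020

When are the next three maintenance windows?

March 26, 2020; April 14, 2020; May 6, 2020

Gaps: 4, 7, 10, 13 days — each gap is 3 larger than the previous one.
Next gap: 16 days. March 10, 2020 + 16 days = March 26, 2020.
Next gap: 19 days. March 26, 2020 + 19 days = April 14, 2020.
Next gap: 22 days. April 14, 2020 + 22 days = May 6, 2020.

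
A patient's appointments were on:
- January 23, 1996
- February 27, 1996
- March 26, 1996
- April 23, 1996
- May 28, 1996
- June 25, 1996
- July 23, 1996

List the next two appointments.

Gaps: 35, 28, 28, 35, 28, 28 days — a mix of 28 and 35. Every date is a Tuesday.
Each is the 4th Tuesday of its month.
August 1996 — 4th Tuesday is August 27, 1996.
September 1996 — 4th Tuesday is September 24, 1996.

August 27, 1996; September 24, 1996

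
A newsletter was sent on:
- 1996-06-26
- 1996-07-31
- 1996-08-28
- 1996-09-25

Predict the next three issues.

1996-10-30, 1996-11-27, 1996-12-25

Every date is a Wednesday; gaps 35, 28, 28 days.
Each is the last Wednesday of its month (at least one falls on the 29th or later, ruling out '4th Wednesday').
October 1996 ends with Wednesday 1996-10-30.
November 1996 ends with Wednesday 1996-11-27.
Last Wednesday of December 1996: 1996-12-25.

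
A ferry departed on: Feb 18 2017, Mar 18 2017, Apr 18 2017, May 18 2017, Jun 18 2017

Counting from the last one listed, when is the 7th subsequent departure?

Jan 18 2018

Gaps: 28, 31, 30, 31 days — not constant. Every event is on the 18th of the month.
Pattern: the 18th of each month.
July 2017: Jul 18 2017.
August 2017: Aug 18 2017.
September 2017: Sep 18 2017.
October 2017: Oct 18 2017.
Next: November 2017 → Nov 18 2017.
December 2017: Dec 18 2017.
Next: January 2018 → Jan 18 2018.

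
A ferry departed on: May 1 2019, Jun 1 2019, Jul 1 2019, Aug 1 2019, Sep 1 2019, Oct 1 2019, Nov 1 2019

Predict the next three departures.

Gaps: 31, 30, 31, 31, 30, 31 days — not constant. Every event is on the 1st of the month.
Pattern: the 1st of each month.
December 2019: Dec 1 2019.
Next: January 2020 → Jan 1 2020.
Next: February 2020 → Feb 1 2020.

Dec 1 2019, Jan 1 2020, Feb 1 2020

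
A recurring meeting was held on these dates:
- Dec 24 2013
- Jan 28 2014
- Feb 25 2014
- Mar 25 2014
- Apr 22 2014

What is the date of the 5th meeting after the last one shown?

Gaps: 35, 28, 28, 28 days — a mix of 28 and 35. Every date is a Tuesday.
Each is the 4th Tuesday of its month.
May 2014 — 4th Tuesday is May 27 2014.
June 2014 — 4th Tuesday is Jun 24 2014.
4th Tuesday of July 2014: Jul 22 2014.
4th Tuesday of August 2014: Aug 26 2014.
4th Tuesday of September 2014: Sep 23 2014.

Sep 23 2014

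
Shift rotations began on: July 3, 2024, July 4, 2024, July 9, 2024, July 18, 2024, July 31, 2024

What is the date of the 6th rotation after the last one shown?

The spacing grows by 4 each time: 1, 5, 9, 13 days.
Next gap: 17 days. July 31, 2024 + 17 days = August 17, 2024.
Next gap: 21 days. August 17, 2024 + 21 days = September 7, 2024.
Next gap: 25 days. September 7, 2024 + 25 days = October 2, 2024.
Next gap: 29 days. October 2, 2024 + 29 days = October 31, 2024.
Next gap: 33 days. October 31, 2024 + 33 days = December 3, 2024.
Next gap: 37 days. December 3, 2024 + 37 days = January 9, 2025.

January 9, 2025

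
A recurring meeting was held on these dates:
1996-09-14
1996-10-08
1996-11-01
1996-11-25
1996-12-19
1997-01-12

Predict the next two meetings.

1997-02-05, 1997-03-01

Gaps between consecutive events: 24, 24, 24, 24, 24 days — a constant 24-day interval.
1997-01-12 + 24 days = 1997-02-05.
1997-02-05 + 24 days = 1997-03-01.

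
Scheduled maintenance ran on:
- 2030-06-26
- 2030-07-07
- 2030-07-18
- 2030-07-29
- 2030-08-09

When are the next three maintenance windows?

2030-08-20, 2030-08-31, 2030-09-11

Gaps between consecutive events: 11, 11, 11, 11 days — a constant 11-day interval.
2030-08-09 + 11 days = 2030-08-20.
2030-08-20 + 11 days = 2030-08-31.
2030-08-31 + 11 days = 2030-09-11.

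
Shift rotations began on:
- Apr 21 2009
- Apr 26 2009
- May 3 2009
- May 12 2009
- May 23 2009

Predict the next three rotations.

Intervals are 5, 7, 9, 11 days — an arithmetic progression with common difference 2.
Next gap: 13 days. May 23 2009 + 13 days = Jun 5 2009.
Next gap: 15 days. Jun 5 2009 + 15 days = Jun 20 2009.
Next gap: 17 days. Jun 20 2009 + 17 days = Jul 7 2009.

Jun 5 2009, Jun 20 2009, Jul 7 2009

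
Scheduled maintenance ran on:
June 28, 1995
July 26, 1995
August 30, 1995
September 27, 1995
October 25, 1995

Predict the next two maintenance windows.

Every date is a Wednesday; gaps 28, 35, 28, 28 days.
Each is the last Wednesday of its month (at least one falls on the 29th or later, ruling out '4th Wednesday').
Last Wednesday of November 1995: November 29, 1995.
Last Wednesday of December 1995: December 27, 1995.

November 29, 1995; December 27, 1995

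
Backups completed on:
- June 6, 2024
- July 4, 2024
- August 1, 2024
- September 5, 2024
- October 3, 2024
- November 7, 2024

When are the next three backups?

December 5, 2024; January 2, 2025; February 6, 2025

These are Thursdays at 28- or 35-day spacing (28, 28, 35, 28, 35).
The pattern: 1st Thursday of the month.
December 2024 — 1st Thursday is December 5, 2024.
1st Thursday of January 2025: January 2, 2025.
February 2025 — 1st Thursday is February 6, 2025.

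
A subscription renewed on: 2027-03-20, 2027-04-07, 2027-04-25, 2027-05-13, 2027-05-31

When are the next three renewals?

2027-06-18, 2027-07-06, 2027-07-24

The spacing is 18, 18, 18, 18 days — always 18 days.
2027-05-31 + 18 days = 2027-06-18.
2027-06-18 + 18 days = 2027-07-06.
2027-07-06 + 18 days = 2027-07-24.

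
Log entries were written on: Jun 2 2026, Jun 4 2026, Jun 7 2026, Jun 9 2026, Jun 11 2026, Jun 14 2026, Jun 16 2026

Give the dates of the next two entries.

The gap pattern 2, 3, 2, 2, 3, 2 repeats every 3 events.
These are the Tuesdays, Thursdays and Sundays of each week.
The following Thursday is Jun 18 2026.
Next Sunday: Jun 21 2026.

Jun 18 2026, Jun 21 2026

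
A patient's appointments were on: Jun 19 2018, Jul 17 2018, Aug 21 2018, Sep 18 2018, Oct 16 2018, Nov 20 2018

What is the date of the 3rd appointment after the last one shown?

Feb 19 2019

Gaps: 28, 35, 28, 28, 35 days — a mix of 28 and 35. Every date is a Tuesday.
Each is the 3rd Tuesday of its month.
3rd Tuesday of December 2018: Dec 18 2018.
January 2019 — 3rd Tuesday is Jan 15 2019.
3rd Tuesday of February 2019: Feb 19 2019.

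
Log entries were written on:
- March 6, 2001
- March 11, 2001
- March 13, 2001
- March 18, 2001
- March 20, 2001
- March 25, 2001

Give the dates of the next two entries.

Every event lands on a Tuesday or Sunday (gaps cycle 5, 2, 5, 2, 5).
So the schedule is: every Tuesday and Sunday.
The following Tuesday is March 27, 2001.
The following Sunday is April 1, 2001.

March 27, 2001; April 1, 2001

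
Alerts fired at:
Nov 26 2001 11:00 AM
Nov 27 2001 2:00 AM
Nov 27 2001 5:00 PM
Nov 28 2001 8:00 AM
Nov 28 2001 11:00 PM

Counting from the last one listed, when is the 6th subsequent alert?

Spacing: 15, 15, 15, 15 h — constant 15 h.
Nov 28 2001 11:00 PM + 15 h = Nov 29 2001 2:00 PM.
Nov 29 2001 2:00 PM + 15 h = Nov 30 2001 5:00 AM.
Nov 30 2001 5:00 AM + 15 h = Nov 30 2001 8:00 PM.
Nov 30 2001 8:00 PM + 15 h = Dec 1 2001 11:00 AM.
Dec 1 2001 11:00 AM + 15 h = Dec 2 2001 2:00 AM.
Dec 2 2001 2:00 AM + 15 h = Dec 2 2001 5:00 PM.

Dec 2 2001 5:00 PM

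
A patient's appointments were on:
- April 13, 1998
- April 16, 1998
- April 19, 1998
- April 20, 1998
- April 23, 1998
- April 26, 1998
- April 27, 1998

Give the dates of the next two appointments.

The gap pattern 3, 3, 1, 3, 3, 1 repeats every 3 events.
These are the Mondays, Thursdays and Sundays of each week.
The following Thursday is April 30, 1998.
Next Sunday: May 3, 1998.

April 30, 1998; May 3, 1998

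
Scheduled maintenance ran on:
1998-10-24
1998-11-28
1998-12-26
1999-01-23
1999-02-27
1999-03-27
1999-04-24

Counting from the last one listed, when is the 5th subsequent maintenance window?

1999-09-25

All dates are Saturdays, 35, 28, 28, 35, 28, 28 days apart.
Specifically, the 4th Saturday of each month.
May 1999 — 4th Saturday is 1999-05-22.
June 1999 — 4th Saturday is 1999-06-26.
July 1999 — 4th Saturday is 1999-07-24.
August 1999 — 4th Saturday is 1999-08-28.
4th Saturday of September 1999: 1999-09-25.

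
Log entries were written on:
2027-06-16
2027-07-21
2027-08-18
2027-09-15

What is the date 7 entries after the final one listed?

2028-04-19

All dates are Wednesdays, 35, 28, 28 days apart.
Specifically, the 3rd Wednesday of each month.
October 2027 — 3rd Wednesday is 2027-10-20.
3rd Wednesday of November 2027: 2027-11-17.
3rd Wednesday of December 2027: 2027-12-15.
January 2028 — 3rd Wednesday is 2028-01-19.
February 2028 — 3rd Wednesday is 2028-02-16.
3rd Wednesday of March 2028: 2028-03-15.
3rd Wednesday of April 2028: 2028-04-19.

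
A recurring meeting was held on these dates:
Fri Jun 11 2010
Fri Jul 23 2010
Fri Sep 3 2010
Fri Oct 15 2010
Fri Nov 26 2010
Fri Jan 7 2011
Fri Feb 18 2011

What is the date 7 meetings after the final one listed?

Fri Dec 9 2011

Gaps between consecutive events: 42, 42, 42, 42, 42, 42 days — a constant 42-day interval.
Fri Feb 18 2011 + 42 days = Fri Apr 1 2011.
Fri Apr 1 2011 + 42 days = Fri May 13 2011.
Fri May 13 2011 + 42 days = Fri Jun 24 2011.
Fri Jun 24 2011 + 42 days = Fri Aug 5 2011.
Fri Aug 5 2011 + 42 days = Fri Sep 16 2011.
Fri Sep 16 2011 + 42 days = Fri Oct 28 2011.
Fri Oct 28 2011 + 42 days = Fri Dec 9 2011.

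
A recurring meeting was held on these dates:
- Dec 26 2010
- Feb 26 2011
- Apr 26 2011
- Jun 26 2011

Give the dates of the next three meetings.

Aug 26 2011, Oct 26 2011, Dec 26 2011

The day-of-month is always 26 (62, 59, 61 days between events).
So this recurs on the 26th of every 2 months.
Next: August 2011 → Aug 26 2011.
Next: October 2011 → Oct 26 2011.
Next: December 2011 → Dec 26 2011.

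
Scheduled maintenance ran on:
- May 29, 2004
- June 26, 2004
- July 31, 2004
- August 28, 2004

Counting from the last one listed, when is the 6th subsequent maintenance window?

February 26, 2005

Every date is a Saturday; gaps 28, 35, 28 days.
Each is the last Saturday of its month (at least one falls on the 29th or later, ruling out '4th Saturday').
September 2004 ends with Saturday September 25, 2004.
October 2004 ends with Saturday October 30, 2004.
Last Saturday of November 2004: November 27, 2004.
Last Saturday of December 2004: December 25, 2004.
January 2005 ends with Saturday January 29, 2005.
Last Saturday of February 2005: February 26, 2005.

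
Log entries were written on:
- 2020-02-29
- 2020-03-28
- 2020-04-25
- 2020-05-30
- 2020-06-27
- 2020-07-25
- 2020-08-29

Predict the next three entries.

These are Saturdays with 28, 28, 35, 28, 28, 35-day gaps.
Each is the final Saturday of its month — 2020-02-29 is past the 28th, so '4th Saturday' doesn't fit.
September 2020 ends with Saturday 2020-09-26.
October 2020 ends with Saturday 2020-10-31.
November 2020 ends with Saturday 2020-11-28.

2020-09-26, 2020-10-31, 2020-11-28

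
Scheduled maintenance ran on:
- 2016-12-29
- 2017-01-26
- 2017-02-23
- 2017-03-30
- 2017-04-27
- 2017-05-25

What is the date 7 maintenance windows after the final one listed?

2017-12-28

These are Thursdays with 28, 28, 35, 28, 28-day gaps.
Each is the final Thursday of its month — 2016-12-29 is past the 28th, so '4th Thursday' doesn't fit.
Last Thursday of June 2017: 2017-06-29.
July 2017 ends with Thursday 2017-07-27.
Last Thursday of August 2017: 2017-08-31.
Last Thursday of September 2017: 2017-09-28.
October 2017 ends with Thursday 2017-10-26.
Last Thursday of November 2017: 2017-11-30.
December 2017 ends with Thursday 2017-12-28.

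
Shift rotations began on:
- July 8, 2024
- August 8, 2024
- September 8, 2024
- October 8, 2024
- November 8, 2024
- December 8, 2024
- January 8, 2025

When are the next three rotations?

The day-of-month is always 8 (31, 31, 30, 31, 30, 31 days between events).
So this recurs on the 8th of each month.
Next: February 2025 → February 8, 2025.
Next: March 2025 → March 8, 2025.
April 2025: April 8, 2025.

February 8, 2025; March 8, 2025; April 8, 2025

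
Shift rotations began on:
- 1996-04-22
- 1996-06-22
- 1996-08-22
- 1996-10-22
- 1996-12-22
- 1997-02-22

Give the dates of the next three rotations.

1997-04-22, 1997-06-22, 1997-08-22

The day-of-month is always 22 (61, 61, 61, 61, 62 days between events).
So this recurs on the 22nd of every 2 months.
Next: April 1997 → 1997-04-22.
June 1997: 1997-06-22.
August 1997: 1997-08-22.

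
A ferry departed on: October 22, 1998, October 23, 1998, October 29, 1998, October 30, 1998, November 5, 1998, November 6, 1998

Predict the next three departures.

Every event lands on a Thursday or Friday (gaps cycle 1, 6, 1, 6, 1).
So the schedule is: every Thursday and Friday.
The following Thursday is November 12, 1998.
Next Friday: November 13, 1998.
Next Thursday: November 19, 1998.

November 12, 1998; November 13, 1998; November 19, 1998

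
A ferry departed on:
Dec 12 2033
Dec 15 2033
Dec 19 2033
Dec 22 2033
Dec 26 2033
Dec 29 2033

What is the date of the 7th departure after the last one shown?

Every event lands on a Monday or Thursday (gaps cycle 3, 4, 3, 4, 3).
So the schedule is: every Monday and Thursday.
The following Monday is Jan 2 2034.
The following Thursday is Jan 5 2034.
Next Monday: Jan 9 2034.
The following Thursday is Jan 12 2034.
The following Monday is Jan 16 2034.
The following Thursday is Jan 19 2034.
The following Monday is Jan 23 2034.

Jan 23 2034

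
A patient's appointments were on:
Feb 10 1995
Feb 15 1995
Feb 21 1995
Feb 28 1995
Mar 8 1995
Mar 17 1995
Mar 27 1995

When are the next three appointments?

The spacing grows by 1 each time: 5, 6, 7, 8, 9, 10 days.
Next gap: 11 days. Mar 27 1995 + 11 days = Apr 7 1995.
Next gap: 12 days. Apr 7 1995 + 12 days = Apr 19 1995.
Next gap: 13 days. Apr 19 1995 + 13 days = May 2 1995.

Apr 7 1995, Apr 19 1995, May 2 1995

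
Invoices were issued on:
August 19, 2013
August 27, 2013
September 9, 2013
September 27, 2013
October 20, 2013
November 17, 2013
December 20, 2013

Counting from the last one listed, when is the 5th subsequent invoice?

Intervals are 8, 13, 18, 23, 28, 33 days — an arithmetic progression with common difference 5.
Next gap: 38 days. December 20, 2013 + 38 days = January 27, 2014.
Next gap: 43 days. January 27, 2014 + 43 days = March 11, 2014.
Next gap: 48 days. March 11, 2014 + 48 days = April 28, 2014.
Next gap: 53 days. April 28, 2014 + 53 days = June 20, 2014.
Next gap: 58 days. June 20, 2014 + 58 days = August 17, 2014.

August 17, 2014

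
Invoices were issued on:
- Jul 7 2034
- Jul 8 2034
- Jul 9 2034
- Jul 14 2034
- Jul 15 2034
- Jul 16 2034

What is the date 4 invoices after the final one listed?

The gap pattern 1, 1, 5, 1, 1 repeats every 3 events.
These are the Fridays, Saturdays and Sundays of each week.
Next Friday: Jul 21 2034.
Next Saturday: Jul 22 2034.
Next Sunday: Jul 23 2034.
Next Friday: Jul 28 2034.

Jul 28 2034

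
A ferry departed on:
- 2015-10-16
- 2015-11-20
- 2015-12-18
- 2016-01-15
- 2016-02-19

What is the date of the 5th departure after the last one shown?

All dates are Fridays, 35, 28, 28, 35 days apart.
Specifically, the 3rd Friday of each month.
3rd Friday of March 2016: 2016-03-18.
3rd Friday of April 2016: 2016-04-15.
May 2016 — 3rd Friday is 2016-05-20.
June 2016 — 3rd Friday is 2016-06-17.
July 2016 — 3rd Friday is 2016-07-15.

2016-07-15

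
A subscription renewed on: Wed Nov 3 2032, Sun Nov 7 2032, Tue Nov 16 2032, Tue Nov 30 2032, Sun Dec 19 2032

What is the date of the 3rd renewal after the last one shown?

Intervals are 4, 9, 14, 19 days — an arithmetic progression with common difference 5.
Next gap: 24 days. Sun Dec 19 2032 + 24 days = Wed Jan 12 2033.
Next gap: 29 days. Wed Jan 12 2033 + 29 days = Thu Feb 10 2033.
Next gap: 34 days. Thu Feb 10 2033 + 34 days = Wed Mar 16 2033.

Wed Mar 16 2033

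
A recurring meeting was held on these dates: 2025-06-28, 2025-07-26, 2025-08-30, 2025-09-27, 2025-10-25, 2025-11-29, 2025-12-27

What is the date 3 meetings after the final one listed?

2026-03-28

All Saturdays; the gaps (28, 35, 28, 28, 35, 28) vary with month length.
This is the last Saturday of each month.
January 2026 ends with Saturday 2026-01-31.
Last Saturday of February 2026: 2026-02-28.
Last Saturday of March 2026: 2026-03-28.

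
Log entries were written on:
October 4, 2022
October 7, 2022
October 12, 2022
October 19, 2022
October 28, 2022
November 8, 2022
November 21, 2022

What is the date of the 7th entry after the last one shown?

April 17, 2023

The spacing grows by 2 each time: 3, 5, 7, 9, 11, 13 days.
Next gap: 15 days. November 21, 2022 + 15 days = December 6, 2022.
Next gap: 17 days. December 6, 2022 + 17 days = December 23, 2022.
Next gap: 19 days. December 23, 2022 + 19 days = January 11, 2023.
Next gap: 21 days. January 11, 2023 + 21 days = February 1, 2023.
Next gap: 23 days. February 1, 2023 + 23 days = February 24, 2023.
Next gap: 25 days. February 24, 2023 + 25 days = March 21, 2023.
Next gap: 27 days. March 21, 2023 + 27 days = April 17, 2023.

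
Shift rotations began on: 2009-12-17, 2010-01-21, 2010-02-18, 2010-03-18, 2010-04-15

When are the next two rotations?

2010-05-20, 2010-06-17

Gaps: 35, 28, 28, 28 days — a mix of 28 and 35. Every date is a Thursday.
Each is the 3rd Thursday of its month.
3rd Thursday of May 2010: 2010-05-20.
3rd Thursday of June 2010: 2010-06-17.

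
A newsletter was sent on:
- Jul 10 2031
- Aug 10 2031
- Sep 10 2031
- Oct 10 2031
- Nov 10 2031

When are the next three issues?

The day-of-month is always 10 (31, 31, 30, 31 days between events).
So this recurs on the 10th of each month.
December 2031: Dec 10 2031.
Next: January 2032 → Jan 10 2032.
Next: February 2032 → Feb 10 2032.

Dec 10 2031, Jan 10 2032, Feb 10 2032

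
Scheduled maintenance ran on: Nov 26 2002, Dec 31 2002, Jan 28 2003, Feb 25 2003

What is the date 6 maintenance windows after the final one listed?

All Tuesdays; the gaps (35, 28, 28) vary with month length.
This is the last Tuesday of each month.
March 2003 ends with Tuesday Mar 25 2003.
Last Tuesday of April 2003: Apr 29 2003.
Last Tuesday of May 2003: May 27 2003.
June 2003 ends with Tuesday Jun 24 2003.
Last Tuesday of July 2003: Jul 29 2003.
Last Tuesday of August 2003: Aug 26 2003.

Aug 26 2003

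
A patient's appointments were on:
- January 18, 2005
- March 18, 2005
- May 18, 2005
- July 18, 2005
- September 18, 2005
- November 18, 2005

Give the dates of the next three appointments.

January 18, 2006; March 18, 2006; May 18, 2006

Gaps: 59, 61, 61, 62, 61 days — not constant. Every event is on the 18th of the month.
Pattern: the 18th of every 2 months.
Next: January 2006 → January 18, 2006.
Next: March 2006 → March 18, 2006.
May 2006: May 18, 2006.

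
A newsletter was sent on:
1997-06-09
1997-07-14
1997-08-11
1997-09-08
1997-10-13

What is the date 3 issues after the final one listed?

Gaps: 35, 28, 28, 35 days — a mix of 28 and 35. Every date is a Monday.
Each is the 2nd Monday of its month.
2nd Monday of November 1997: 1997-11-10.
2nd Monday of December 1997: 1997-12-08.
2nd Monday of January 1998: 1998-01-12.

1998-01-12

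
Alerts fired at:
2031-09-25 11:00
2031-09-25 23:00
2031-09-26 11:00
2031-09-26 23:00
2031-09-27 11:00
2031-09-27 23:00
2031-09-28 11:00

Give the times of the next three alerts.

Spacing: 12, 12, 12, 12, 12, 12 h — constant 12 h.
2031-09-28 11:00 + 12 h = 2031-09-28 23:00.
2031-09-28 23:00 + 12 h = 2031-09-29 11:00.
2031-09-29 11:00 + 12 h = 2031-09-29 23:00.

2031-09-28 23:00, 2031-09-29 11:00, 2031-09-29 23:00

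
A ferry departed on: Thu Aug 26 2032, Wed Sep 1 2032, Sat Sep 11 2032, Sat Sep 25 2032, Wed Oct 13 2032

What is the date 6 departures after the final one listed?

Gaps: 6, 10, 14, 18 days — each gap is 4 larger than the previous one.
Next gap: 22 days. Wed Oct 13 2032 + 22 days = Thu Nov 4 2032.
Next gap: 26 days. Thu Nov 4 2032 + 26 days = Tue Nov 30 2032.
Next gap: 30 days. Tue Nov 30 2032 + 30 days = Thu Dec 30 2032.
Next gap: 34 days. Thu Dec 30 2032 + 34 days = Wed Feb 2 2033.
Next gap: 38 days. Wed Feb 2 2033 + 38 days = Sat Mar 12 2033.
Next gap: 42 days. Sat Mar 12 2033 + 42 days = Sat Apr 23 2033.

Sat Apr 23 2033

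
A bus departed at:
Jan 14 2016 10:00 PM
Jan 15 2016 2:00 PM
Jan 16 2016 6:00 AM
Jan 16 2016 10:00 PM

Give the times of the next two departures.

Spacing: 16, 16, 16 h — constant 16 h.
Jan 16 2016 10:00 PM + 16 h = Jan 17 2016 2:00 PM.
Jan 17 2016 2:00 PM + 16 h = Jan 18 2016 6:00 AM.

Jan 17 2016 2:00 PM, Jan 18 2016 6:00 AM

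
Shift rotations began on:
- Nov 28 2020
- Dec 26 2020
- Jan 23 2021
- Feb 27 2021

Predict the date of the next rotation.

Mar 27 2021

All dates are Saturdays, 28, 28, 35 days apart.
Specifically, the 4th Saturday of each month.
4th Saturday of March 2021: Mar 27 2021.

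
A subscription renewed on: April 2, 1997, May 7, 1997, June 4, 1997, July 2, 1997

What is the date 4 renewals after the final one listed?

November 5, 1997

Gaps: 35, 28, 28 days — a mix of 28 and 35. Every date is a Wednesday.
Each is the 1st Wednesday of its month.
1st Wednesday of August 1997: August 6, 1997.
1st Wednesday of September 1997: September 3, 1997.
1st Wednesday of October 1997: October 1, 1997.
November 1997 — 1st Wednesday is November 5, 1997.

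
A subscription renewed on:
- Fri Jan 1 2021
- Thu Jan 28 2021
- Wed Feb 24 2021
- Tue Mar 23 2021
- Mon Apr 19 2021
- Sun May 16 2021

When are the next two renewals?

Gaps between consecutive events: 27, 27, 27, 27, 27 days — a constant 27-day interval.
Sun May 16 2021 + 27 days = Sat Jun 12 2021.
Sat Jun 12 2021 + 27 days = Fri Jul 9 2021.

Sat Jun 12 2021, Fri Jul 9 2021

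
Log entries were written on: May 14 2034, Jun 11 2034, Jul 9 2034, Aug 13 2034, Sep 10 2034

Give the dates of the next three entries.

Oct 8 2034, Nov 12 2034, Dec 10 2034

These are Sundays at 28- or 35-day spacing (28, 28, 35, 28).
The pattern: 2nd Sunday of the month.
October 2034 — 2nd Sunday is Oct 8 2034.
2nd Sunday of November 2034: Nov 12 2034.
December 2034 — 2nd Sunday is Dec 10 2034.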